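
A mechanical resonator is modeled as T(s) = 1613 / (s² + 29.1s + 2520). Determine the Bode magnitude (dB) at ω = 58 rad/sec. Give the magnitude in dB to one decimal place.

|(j58)² + 29.1(j58) + 2520| = |-844 + j1687.8| = 1887
|T(j58)| = 1613 / 1887 = 0.85477
20 log₁₀(0.85477) = -1.36 dB

-1.4 dB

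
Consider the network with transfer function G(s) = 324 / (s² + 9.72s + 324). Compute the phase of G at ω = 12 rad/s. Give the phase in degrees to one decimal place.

∠[(j12)² + 9.72(j12) + 324] = ∠[180 + j116.64] = 32.94°
∠G(j12) = −32.94° = -32.94°

-32.9°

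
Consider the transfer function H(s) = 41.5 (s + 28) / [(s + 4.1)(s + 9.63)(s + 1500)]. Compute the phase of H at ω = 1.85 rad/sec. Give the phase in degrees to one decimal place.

-31.5°

∠(j1.85 + 28) = arctan(1.85/28) = 3.78°
∠(j1.85 + 4.1) = arctan(1.85/4.1) = 24.29°
∠(j1.85 + 9.63) = arctan(1.85/9.63) = 10.87°
∠(j1.85 + 1500) = arctan(1.85/1500) = 0.07°
∠H(j1.85) = 3.78° − (24.29° + 10.87° + 0.07°) = -31.45°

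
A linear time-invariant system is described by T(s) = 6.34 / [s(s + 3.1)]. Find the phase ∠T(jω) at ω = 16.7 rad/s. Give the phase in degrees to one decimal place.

∠(j16.7 + 3.1) = arctan(16.7/3.1) = 79.48°
∠(j16.7) = 90.00°
∠T(j16.7) = − (79.48° + 90.00°) = -169.48°

-169.5°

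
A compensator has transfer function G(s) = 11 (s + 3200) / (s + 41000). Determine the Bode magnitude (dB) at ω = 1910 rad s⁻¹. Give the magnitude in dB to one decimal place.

-0.0 dB

|j1910 + 3200| = √(1910² + 3200²) = 3727
|j1910 + 41000| = √(1910² + 41000²) = 4.104e+04
|G(j1910)| = 11 × 3727 / 4.104e+04 = 0.99876
20 log₁₀(0.99876) = -0.01 dB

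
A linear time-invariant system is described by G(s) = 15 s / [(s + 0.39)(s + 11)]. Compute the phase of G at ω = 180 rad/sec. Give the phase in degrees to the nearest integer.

∠(j180) = 90.00°
∠(j180 + 0.39) = arctan(180/0.39) = 89.88°
∠(j180 + 11) = arctan(180/11) = 86.50°
∠G(j180) = 90.00° − (89.88° + 86.50°) = -86.38°

-86°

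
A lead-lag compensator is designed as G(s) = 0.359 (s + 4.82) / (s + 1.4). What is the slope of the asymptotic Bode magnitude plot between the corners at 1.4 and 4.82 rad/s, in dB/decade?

-20 dB/decade

In this band the factors already past their corner are: pole at 1.4; net slope = -20 dB/decade.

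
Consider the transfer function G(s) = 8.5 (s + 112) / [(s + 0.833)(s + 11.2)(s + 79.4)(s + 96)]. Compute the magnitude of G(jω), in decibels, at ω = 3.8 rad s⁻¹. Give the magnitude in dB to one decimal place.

-51.3 dB

|j3.8 + 112| = √(3.8² + 112²) = 112.1
|j3.8 + 0.833| = √(3.8² + 0.833²) = 3.89
|j3.8 + 11.2| = √(3.8² + 11.2²) = 11.83
|j3.8 + 79.4| = √(3.8² + 79.4²) = 79.49
|j3.8 + 96| = √(3.8² + 96²) = 96.08
|G(j3.8)| = 8.5 × 112.1 / (3.89 × 11.83 × 79.49 × 96.08) = 0.0027108
20 log₁₀(0.0027108) = -51.34 dB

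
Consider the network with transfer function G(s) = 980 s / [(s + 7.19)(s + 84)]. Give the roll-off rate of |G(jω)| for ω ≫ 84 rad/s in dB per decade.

With 1 zero and 2 poles, the high-frequency asymptotic slope is 20 × (1 − 2) = -20 dB/decade.

-20 dB/decade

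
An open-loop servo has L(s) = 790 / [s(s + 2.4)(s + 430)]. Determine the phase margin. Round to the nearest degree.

73 deg

Gain crossover: |L(jω)| = 1 at ω ≈ 0.732 rad s⁻¹.
∠L(j0.732) = −90° − arctan(0.732/2.4) − arctan(0.732/430) ≈ -107.06°
PM = 180° + (-107.06°) = 72.94°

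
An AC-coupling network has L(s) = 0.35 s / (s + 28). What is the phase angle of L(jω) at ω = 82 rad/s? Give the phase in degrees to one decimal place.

∠(j82) = 90.00°
∠(j82 + 28) = arctan(82/28) = 71.15°
∠L(j82) = 90.00° − 71.15° = 18.85°

18.9°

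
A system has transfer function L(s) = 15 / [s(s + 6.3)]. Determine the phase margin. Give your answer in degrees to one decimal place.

70.4°

Gain crossover: |L(jω)| = 1 at ω ≈ 2.24 rad/s.
∠L(j2.24) = −90° − arctan(2.24/6.3) ≈ -109.60°
PM = 180° + (-109.60°) = 70.40°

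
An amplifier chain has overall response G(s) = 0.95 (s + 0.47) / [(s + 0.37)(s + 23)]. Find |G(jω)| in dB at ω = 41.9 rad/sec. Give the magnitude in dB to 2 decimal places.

|j41.9 + 0.47| = √(41.9² + 0.47²) = 41.9
|j41.9 + 0.37| = √(41.9² + 0.37²) = 41.9
|j41.9 + 23| = √(41.9² + 23²) = 47.8
|G(j41.9)| = 0.95 × 41.9 / (41.9 × 47.8) = 0.019876
20 log₁₀(0.019876) = -34.033 dB

-34.03 dB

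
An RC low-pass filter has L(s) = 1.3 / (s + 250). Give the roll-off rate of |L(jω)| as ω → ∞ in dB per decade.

-20 dB/decade

With 0 zeros and 1 pole, the high-frequency asymptotic slope is 20 × (0 − 1) = -20 dB/decade.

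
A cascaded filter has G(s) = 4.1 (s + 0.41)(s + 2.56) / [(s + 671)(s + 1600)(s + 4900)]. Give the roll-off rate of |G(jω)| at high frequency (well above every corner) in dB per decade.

With 2 zeros and 3 poles, the high-frequency asymptotic slope is 20 × (2 − 3) = -20 dB/decade.

-20 dB/decade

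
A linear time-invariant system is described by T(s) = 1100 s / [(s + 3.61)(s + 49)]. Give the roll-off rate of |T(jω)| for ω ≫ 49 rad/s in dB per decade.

With 1 zero and 2 poles, the high-frequency asymptotic slope is 20 × (1 − 2) = -20 dB/decade.

-20 dB/decade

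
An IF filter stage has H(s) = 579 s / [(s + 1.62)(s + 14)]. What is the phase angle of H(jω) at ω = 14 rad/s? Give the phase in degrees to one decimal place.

∠(j14) = 90.00°
∠(j14 + 1.62) = arctan(14/1.62) = 83.40°
∠(j14 + 14) = arctan(14/14) = 45.00°
∠H(j14) = 90.00° − (83.40° + 45.00°) = -38.40°

-38.4°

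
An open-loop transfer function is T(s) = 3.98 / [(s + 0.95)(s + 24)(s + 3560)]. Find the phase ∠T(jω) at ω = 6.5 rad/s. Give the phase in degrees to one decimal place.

-96.9°

∠(j6.5 + 0.95) = arctan(6.5/0.95) = 81.68°
∠(j6.5 + 24) = arctan(6.5/24) = 15.15°
∠(j6.5 + 3560) = arctan(6.5/3560) = 0.10°
∠T(j6.5) = − (81.68° + 15.15° + 0.10°) = -96.94°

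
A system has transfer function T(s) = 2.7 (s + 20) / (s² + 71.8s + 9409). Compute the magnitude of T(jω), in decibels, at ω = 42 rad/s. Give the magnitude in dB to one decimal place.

-36.3 dB

|j42 + 20| = √(42² + 20²) = 46.52
|(j42)² + 71.8(j42) + 9409| = |7645 + j3015.6| = 8218
|T(j42)| = 2.7 × 46.52 / 8218 = 0.015283
20 log₁₀(0.015283) = -36.32 dB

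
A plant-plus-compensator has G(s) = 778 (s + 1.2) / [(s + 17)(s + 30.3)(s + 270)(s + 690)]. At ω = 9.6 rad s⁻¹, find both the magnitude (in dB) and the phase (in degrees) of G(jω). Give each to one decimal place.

|G| = -83.7 dB, ∠G = 33.0 deg

|j9.6 + 1.2| = √(9.6² + 1.2²) = 9.675
|j9.6 + 17| = √(9.6² + 17²) = 19.52
|j9.6 + 30.3| = √(9.6² + 30.3²) = 31.78
|j9.6 + 270| = √(9.6² + 270²) = 270.2
|j9.6 + 690| = √(9.6² + 690²) = 690.1
|G(j9.6)| = 778 × 9.675 / (19.52 × 31.78 × 270.2 × 690.1) = 6.5061e-05
20 log₁₀(6.5061e-05) = -83.73 dB
∠(j9.6 + 1.2) = arctan(9.6/1.2) = 82.87°
∠(j9.6 + 17) = arctan(9.6/17) = 29.45°
∠(j9.6 + 30.3) = arctan(9.6/30.3) = 17.58°
∠(j9.6 + 270) = arctan(9.6/270) = 2.04°
∠(j9.6 + 690) = arctan(9.6/690) = 0.80°
∠G(j9.6) = 82.87° − (29.45° + 17.58° + 2.04° + 0.80°) = 33.01°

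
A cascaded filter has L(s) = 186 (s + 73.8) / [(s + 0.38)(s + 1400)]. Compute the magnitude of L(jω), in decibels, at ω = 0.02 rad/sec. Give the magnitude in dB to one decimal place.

|j0.02 + 73.8| = √(0.02² + 73.8²) = 73.8
|j0.02 + 0.38| = √(0.02² + 0.38²) = 0.3805
|j0.02 + 1400| = √(0.02² + 1400²) = 1400
|L(j0.02)| = 186 × 73.8 / (0.3805 × 1400) = 25.767
20 log₁₀(25.767) = 28.22 dB

28.2 dB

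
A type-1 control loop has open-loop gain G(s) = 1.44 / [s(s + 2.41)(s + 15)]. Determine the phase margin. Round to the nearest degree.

Gain crossover: |G(jω)| = 1 at ω ≈ 0.0398 rad/sec.
∠G(j0.0398) = −90° − arctan(0.0398/2.41) − arctan(0.0398/15) ≈ -91.10°
PM = 180° + (-91.10°) = 88.90°

89°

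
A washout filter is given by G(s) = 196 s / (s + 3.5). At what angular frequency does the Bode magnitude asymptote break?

The single real pole at s = −3.5 gives a corner at ω = 3.5 rad/s.

3.5 rad/s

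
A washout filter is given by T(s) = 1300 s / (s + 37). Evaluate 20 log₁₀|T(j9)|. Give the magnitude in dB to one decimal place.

|j9| = 9
|j9 + 37| = √(9² + 37²) = 38.08
|T(j9)| = 1300 × 9 / 38.08 = 307.26
20 log₁₀(307.26) = 49.75 dB

49.8 dB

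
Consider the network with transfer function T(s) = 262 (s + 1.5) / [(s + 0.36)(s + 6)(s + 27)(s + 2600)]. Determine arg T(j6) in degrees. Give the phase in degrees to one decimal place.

-68.3°

∠(j6 + 1.5) = arctan(6/1.5) = 75.96°
∠(j6 + 0.36) = arctan(6/0.36) = 86.57°
∠(j6 + 6) = arctan(6/6) = 45.00°
∠(j6 + 27) = arctan(6/27) = 12.53°
∠(j6 + 2600) = arctan(6/2600) = 0.13°
∠T(j6) = 75.96° − (86.57° + 45.00° + 12.53° + 0.13°) = -68.26°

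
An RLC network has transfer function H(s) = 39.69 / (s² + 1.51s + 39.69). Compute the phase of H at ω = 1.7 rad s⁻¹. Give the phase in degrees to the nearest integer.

-4 deg

∠[(j1.7)² + 1.51(j1.7) + 39.69] = ∠[36.8 + j2.567] = 3.99°
∠H(j1.7) = −3.99° = -3.99°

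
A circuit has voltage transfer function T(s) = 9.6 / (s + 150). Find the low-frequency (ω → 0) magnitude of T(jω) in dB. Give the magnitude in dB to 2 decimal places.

-23.88 dB

T(0) = 9.6 / 150 = 0.064
20 log₁₀(0.064) = -23.876 dB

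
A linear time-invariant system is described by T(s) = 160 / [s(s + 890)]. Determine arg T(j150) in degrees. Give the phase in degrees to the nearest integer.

∠(j150 + 890) = arctan(150/890) = 9.57°
∠(j150) = 90.00°
∠T(j150) = − (9.57° + 90.00°) = -99.57°

-100°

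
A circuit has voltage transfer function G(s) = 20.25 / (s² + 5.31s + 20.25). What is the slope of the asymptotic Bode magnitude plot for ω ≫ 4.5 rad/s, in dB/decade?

With 0 zeros and 2 poles, the high-frequency asymptotic slope is 20 × (0 − 2) = -40 dB/decade.

-40 dB/decade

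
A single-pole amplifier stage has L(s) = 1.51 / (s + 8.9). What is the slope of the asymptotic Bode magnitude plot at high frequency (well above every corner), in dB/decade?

-20 dB/decade

With 0 zeros and 1 pole, the high-frequency asymptotic slope is 20 × (0 − 1) = -20 dB/decade.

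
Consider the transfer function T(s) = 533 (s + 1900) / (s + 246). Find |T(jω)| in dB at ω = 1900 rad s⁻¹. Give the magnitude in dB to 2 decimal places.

57.47 dB

|j1900 + 1900| = √(1900² + 1900²) = 2687
|j1900 + 246| = √(1900² + 246²) = 1916
|T(j1900)| = 533 × 2687 / 1916 = 747.54
20 log₁₀(747.54) = 57.473 dB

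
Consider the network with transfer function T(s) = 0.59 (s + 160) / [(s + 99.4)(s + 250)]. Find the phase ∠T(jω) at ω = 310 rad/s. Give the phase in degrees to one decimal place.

-60.6°

∠(j310 + 160) = arctan(310/160) = 62.70°
∠(j310 + 99.4) = arctan(310/99.4) = 72.22°
∠(j310 + 250) = arctan(310/250) = 51.12°
∠T(j310) = 62.70° − (72.22° + 51.12°) = -60.64°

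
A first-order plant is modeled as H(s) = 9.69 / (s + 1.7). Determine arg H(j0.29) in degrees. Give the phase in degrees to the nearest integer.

-10°

∠(j0.29 + 1.7) = arctan(0.29/1.7) = 9.68°
∠H(j0.29) = −9.68° = -9.68°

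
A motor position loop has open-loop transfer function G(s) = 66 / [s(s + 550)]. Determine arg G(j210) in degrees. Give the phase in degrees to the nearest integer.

-111°

∠(j210 + 550) = arctan(210/550) = 20.90°
∠(j210) = 90.00°
∠G(j210) = − (20.90° + 90.00°) = -110.90°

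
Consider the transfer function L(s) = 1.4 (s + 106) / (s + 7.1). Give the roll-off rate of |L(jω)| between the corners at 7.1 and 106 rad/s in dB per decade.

In this band the factors already past their corner are: pole at 7.1; net slope = -20 dB/decade.

-20 dB/decade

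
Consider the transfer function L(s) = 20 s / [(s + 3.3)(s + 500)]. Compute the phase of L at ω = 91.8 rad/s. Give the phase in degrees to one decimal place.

-8.3°

∠(j91.8) = 90.00°
∠(j91.8 + 3.3) = arctan(91.8/3.3) = 87.94°
∠(j91.8 + 500) = arctan(91.8/500) = 10.40°
∠L(j91.8) = 90.00° − (87.94° + 10.40°) = -8.34°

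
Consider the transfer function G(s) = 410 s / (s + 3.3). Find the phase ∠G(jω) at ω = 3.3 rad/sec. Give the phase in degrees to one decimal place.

∠(j3.3) = 90.00°
∠(j3.3 + 3.3) = arctan(3.3/3.3) = 45.00°
∠G(j3.3) = 90.00° − 45.00° = 45.00°

45.0 deg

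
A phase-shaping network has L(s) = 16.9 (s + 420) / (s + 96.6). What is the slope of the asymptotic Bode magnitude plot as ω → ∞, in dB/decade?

With 1 zero and 1 pole, the high-frequency asymptotic slope is 20 × (1 − 1) = 0 dB/decade.

0 dB/decade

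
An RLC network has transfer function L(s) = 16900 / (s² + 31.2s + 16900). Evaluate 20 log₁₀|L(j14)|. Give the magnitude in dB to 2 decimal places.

|(j14)² + 31.2(j14) + 16900| = |16704 + j436.8| = 1.671e+04
|L(j14)| = 16900 / 1.671e+04 = 1.0114
20 log₁₀(1.0114) = 0.098 dB

0.10 dB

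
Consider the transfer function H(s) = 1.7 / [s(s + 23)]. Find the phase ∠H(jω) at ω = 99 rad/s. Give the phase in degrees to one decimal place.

-166.9°

∠(j99 + 23) = arctan(99/23) = 76.92°
∠(j99) = 90.00°
∠H(j99) = − (76.92° + 90.00°) = -166.92°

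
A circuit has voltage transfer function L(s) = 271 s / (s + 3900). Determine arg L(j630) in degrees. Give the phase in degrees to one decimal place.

∠(j630) = 90.00°
∠(j630 + 3900) = arctan(630/3900) = 9.18°
∠L(j630) = 90.00° − 9.18° = 80.82°

80.8°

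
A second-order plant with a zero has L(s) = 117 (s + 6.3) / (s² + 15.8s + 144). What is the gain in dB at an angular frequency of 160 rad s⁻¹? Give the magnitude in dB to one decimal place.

|j160 + 6.3| = √(160² + 6.3²) = 160.1
|(j160)² + 15.8(j160) + 144| = |-25456 + j2528| = 2.558e+04
|L(j160)| = 117 × 160.1 / 2.558e+04 = 0.73235
20 log₁₀(0.73235) = -2.71 dB

-2.7 dB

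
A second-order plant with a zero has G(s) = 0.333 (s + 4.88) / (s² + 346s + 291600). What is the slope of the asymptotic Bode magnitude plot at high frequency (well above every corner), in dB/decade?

With 1 zero and 2 poles, the high-frequency asymptotic slope is 20 × (1 − 2) = -20 dB/decade.

-20 dB/decade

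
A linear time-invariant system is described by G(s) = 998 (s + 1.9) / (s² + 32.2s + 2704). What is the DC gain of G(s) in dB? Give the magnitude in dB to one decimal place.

G(0) = 998 × 1.9 / 2704 = 0.70126
20 log₁₀(0.70126) = -3.08 dB

-3.1 dB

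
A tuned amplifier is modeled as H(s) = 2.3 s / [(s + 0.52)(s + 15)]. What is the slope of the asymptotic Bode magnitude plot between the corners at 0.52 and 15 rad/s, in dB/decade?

0 dB/decade

In this band the factors already past their corner are: 1 differentiator zero, pole at 0.52; net slope = 0 dB/decade.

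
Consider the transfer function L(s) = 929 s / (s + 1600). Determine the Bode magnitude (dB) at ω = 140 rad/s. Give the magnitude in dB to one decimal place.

|j140| = 140
|j140 + 1600| = √(140² + 1600²) = 1606
|L(j140)| = 929 × 140 / 1606 = 80.978
20 log₁₀(80.978) = 38.17 dB

38.2 dB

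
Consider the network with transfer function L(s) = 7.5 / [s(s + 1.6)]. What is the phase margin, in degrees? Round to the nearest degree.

32°

Gain crossover: |L(jω)| = 1 at ω ≈ 2.52 rad/sec.
∠L(j2.52) = −90° − arctan(2.52/1.6) ≈ -147.54°
PM = 180° + (-147.54°) = 32.46°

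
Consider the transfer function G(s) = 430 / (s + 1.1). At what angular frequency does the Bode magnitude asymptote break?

1.1 rad/s

The single real pole at s = −1.1 gives a corner at ω = 1.1 rad/s.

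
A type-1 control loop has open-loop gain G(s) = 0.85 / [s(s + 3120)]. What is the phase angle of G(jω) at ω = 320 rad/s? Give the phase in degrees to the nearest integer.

∠(j320 + 3120) = arctan(320/3120) = 5.86°
∠(j320) = 90.00°
∠G(j320) = − (5.86° + 90.00°) = -95.86°

-96°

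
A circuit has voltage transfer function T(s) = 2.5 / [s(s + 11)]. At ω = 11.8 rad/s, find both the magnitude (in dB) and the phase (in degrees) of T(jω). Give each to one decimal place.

|j11.8 + 11| = √(11.8² + 11²) = 16.13
|j11.8| = 11.8
|T(j11.8)| = 2.5 / (16.13 × 11.8) = 0.013133
20 log₁₀(0.013133) = -37.63 dB
∠(j11.8 + 11) = arctan(11.8/11) = 47.01°
∠(j11.8) = 90.00°
∠T(j11.8) = − (47.01° + 90.00°) = -137.01°

|T| = -37.6 dB, ∠T = -137.0 deg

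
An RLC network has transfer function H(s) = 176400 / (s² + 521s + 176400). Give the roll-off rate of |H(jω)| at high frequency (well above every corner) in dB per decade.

With 0 zeros and 2 poles, the high-frequency asymptotic slope is 20 × (0 − 2) = -40 dB/decade.

-40 dB/decade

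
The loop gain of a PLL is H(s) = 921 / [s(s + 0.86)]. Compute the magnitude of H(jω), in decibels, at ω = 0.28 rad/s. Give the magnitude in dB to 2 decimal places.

71.21 dB

|j0.28 + 0.86| = √(0.28² + 0.86²) = 0.9044
|j0.28| = 0.28
|H(j0.28)| = 921 / (0.9044 × 0.28) = 3636.8
20 log₁₀(3636.8) = 71.214 dB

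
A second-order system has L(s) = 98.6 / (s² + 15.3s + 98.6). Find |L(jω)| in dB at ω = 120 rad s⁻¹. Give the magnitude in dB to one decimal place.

-43.3 dB

|(j120)² + 15.3(j120) + 98.6| = |-14301 + j1836| = 1.442e+04
|L(j120)| = 98.6 / 1.442e+04 = 0.0068383
20 log₁₀(0.0068383) = -43.30 dB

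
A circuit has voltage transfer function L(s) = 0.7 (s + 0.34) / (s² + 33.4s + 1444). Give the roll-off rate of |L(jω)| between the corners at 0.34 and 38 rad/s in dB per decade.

In this band the factors already past their corner are: zero at 0.34; net slope = 20 dB/decade.

20 dB/decade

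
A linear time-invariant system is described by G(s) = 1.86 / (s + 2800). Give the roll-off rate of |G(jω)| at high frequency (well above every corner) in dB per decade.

With 0 zeros and 1 pole, the high-frequency asymptotic slope is 20 × (0 − 1) = -20 dB/decade.

-20 dB/decade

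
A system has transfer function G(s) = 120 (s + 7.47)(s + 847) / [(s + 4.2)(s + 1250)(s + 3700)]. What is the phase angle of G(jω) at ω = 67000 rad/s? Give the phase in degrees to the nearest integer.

∠(j67000 + 7.47) = arctan(67000/7.47) = 89.99°
∠(j67000 + 847) = arctan(67000/847) = 89.28°
∠(j67000 + 4.2) = arctan(67000/4.2) = 90.00°
∠(j67000 + 1250) = arctan(67000/1250) = 88.93°
∠(j67000 + 3700) = arctan(67000/3700) = 86.84°
∠G(j67000) = 89.99° + 89.28° − (90.00° + 88.93° + 86.84°) = -86.50°

-86°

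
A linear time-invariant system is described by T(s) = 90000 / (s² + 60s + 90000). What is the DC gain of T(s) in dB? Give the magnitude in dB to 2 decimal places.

0.00 dB

T(0) = 90000 / 90000 = 1
20 log₁₀(1) = 0.000 dB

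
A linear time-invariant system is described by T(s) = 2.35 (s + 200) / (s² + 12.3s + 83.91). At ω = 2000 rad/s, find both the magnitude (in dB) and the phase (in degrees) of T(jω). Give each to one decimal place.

|j2000 + 200| = √(2000² + 200²) = 2010
|(j2000)² + 12.3(j2000) + 83.91| = |-3.9999e+06 + j24600| = 4e+06
|T(j2000)| = 2.35 × 2010 / 4e+06 = 0.0011809
20 log₁₀(0.0011809) = -58.56 dB
∠(j2000 + 200) = arctan(2000/200) = 84.29°
∠[(j2000)² + 12.3(j2000) + 83.91] = ∠[-3.9999e+06 + j24600] = 179.65°
∠T(j2000) = 84.29° − 179.65° = -95.36°

|T| = -58.6 dB, ∠T = -95.4°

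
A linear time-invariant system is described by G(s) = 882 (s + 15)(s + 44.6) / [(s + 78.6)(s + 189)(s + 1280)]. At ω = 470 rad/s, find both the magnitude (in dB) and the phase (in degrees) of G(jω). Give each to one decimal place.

|j470 + 15| = √(470² + 15²) = 470.2
|j470 + 44.6| = √(470² + 44.6²) = 472.1
|j470 + 78.6| = √(470² + 78.6²) = 476.5
|j470 + 189| = √(470² + 189²) = 506.6
|j470 + 1280| = √(470² + 1280²) = 1364
|G(j470)| = 882 × 470.2 × 472.1 / (476.5 × 506.6 × 1364) = 0.59487
20 log₁₀(0.59487) = -4.51 dB
∠(j470 + 15) = arctan(470/15) = 88.17°
∠(j470 + 44.6) = arctan(470/44.6) = 84.58°
∠(j470 + 78.6) = arctan(470/78.6) = 80.51°
∠(j470 + 189) = arctan(470/189) = 68.09°
∠(j470 + 1280) = arctan(470/1280) = 20.16°
∠G(j470) = 88.17° + 84.58° − (80.51° + 68.09° + 20.16°) = 3.99°

|G| = -4.5 dB, ∠G = 4.0°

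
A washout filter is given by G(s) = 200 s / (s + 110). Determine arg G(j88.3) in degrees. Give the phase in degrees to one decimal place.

∠(j88.3) = 90.00°
∠(j88.3 + 110) = arctan(88.3/110) = 38.75°
∠G(j88.3) = 90.00° − 38.75° = 51.25°

51.2°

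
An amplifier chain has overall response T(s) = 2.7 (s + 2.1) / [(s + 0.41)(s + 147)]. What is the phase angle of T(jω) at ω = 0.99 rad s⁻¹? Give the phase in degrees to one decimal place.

-42.6 deg

∠(j0.99 + 2.1) = arctan(0.99/2.1) = 25.24°
∠(j0.99 + 0.41) = arctan(0.99/0.41) = 67.50°
∠(j0.99 + 147) = arctan(0.99/147) = 0.39°
∠T(j0.99) = 25.24° − (67.50° + 0.39°) = -42.65°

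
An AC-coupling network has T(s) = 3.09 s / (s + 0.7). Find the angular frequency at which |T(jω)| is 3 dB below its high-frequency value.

For a single-pole high-pass, the −3 dB point is at the pole: ω = 0.7 rad s⁻¹.

0.7 rad s⁻¹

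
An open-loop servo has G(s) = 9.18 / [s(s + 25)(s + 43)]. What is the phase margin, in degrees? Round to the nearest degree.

90°

Gain crossover: |G(jω)| = 1 at ω ≈ 0.00854 rad/s.
∠G(j0.00854) = −90° − arctan(0.00854/25) − arctan(0.00854/43) ≈ -90.03°
PM = 180° + (-90.03°) = 89.97°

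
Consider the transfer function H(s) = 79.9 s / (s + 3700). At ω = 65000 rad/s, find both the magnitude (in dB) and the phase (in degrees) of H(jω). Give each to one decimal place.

|H| = 38.0 dB, ∠H = 3.3°

|j65000| = 6.5e+04
|j65000 + 3700| = √(65000² + 3700²) = 6.511e+04
|H(j65000)| = 79.9 × 6.5e+04 / 6.511e+04 = 79.771
20 log₁₀(79.771) = 38.04 dB
∠(j65000) = 90.00°
∠(j65000 + 3700) = arctan(65000/3700) = 86.74°
∠H(j65000) = 90.00° − 86.74° = 3.26°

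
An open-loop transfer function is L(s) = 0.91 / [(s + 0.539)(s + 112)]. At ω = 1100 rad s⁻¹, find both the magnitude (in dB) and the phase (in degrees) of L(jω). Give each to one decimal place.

|j1100 + 0.539| = √(1100² + 0.539²) = 1100
|j1100 + 112| = √(1100² + 112²) = 1106
|L(j1100)| = 0.91 / (1100 × 1106) = 7.482e-07
20 log₁₀(7.482e-07) = -122.52 dB
∠(j1100 + 0.539) = arctan(1100/0.539) = 89.97°
∠(j1100 + 112) = arctan(1100/112) = 84.19°
∠L(j1100) = − (89.97° + 84.19°) = -174.16°

|L| = -122.5 dB, ∠L = -174.2°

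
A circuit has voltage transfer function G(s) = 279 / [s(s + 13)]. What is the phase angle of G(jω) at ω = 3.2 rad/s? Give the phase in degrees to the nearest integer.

-104 deg

∠(j3.2 + 13) = arctan(3.2/13) = 13.83°
∠(j3.2) = 90.00°
∠G(j3.2) = − (13.83° + 90.00°) = -103.83°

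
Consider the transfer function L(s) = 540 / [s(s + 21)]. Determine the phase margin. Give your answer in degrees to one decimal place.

47.8°

Gain crossover: |L(jω)| = 1 at ω ≈ 19 rad/s.
∠L(j19) = −90° − arctan(19/21) ≈ -132.21°
PM = 180° + (-132.21°) = 47.79°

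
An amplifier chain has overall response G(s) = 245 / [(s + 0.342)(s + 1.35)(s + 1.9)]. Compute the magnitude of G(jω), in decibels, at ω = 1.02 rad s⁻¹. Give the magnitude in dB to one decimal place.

35.9 dB

|j1.02 + 0.342| = √(1.02² + 0.342²) = 1.076
|j1.02 + 1.35| = √(1.02² + 1.35²) = 1.692
|j1.02 + 1.9| = √(1.02² + 1.9²) = 2.156
|G(j1.02)| = 245 / (1.076 × 1.692 × 2.156) = 62.414
20 log₁₀(62.414) = 35.91 dB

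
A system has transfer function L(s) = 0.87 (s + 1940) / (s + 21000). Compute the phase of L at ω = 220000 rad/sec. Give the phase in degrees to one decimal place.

∠(j220000 + 1940) = arctan(220000/1940) = 89.49°
∠(j220000 + 21000) = arctan(220000/21000) = 84.55°
∠L(j220000) = 89.49° − 84.55° = 4.95°

4.9°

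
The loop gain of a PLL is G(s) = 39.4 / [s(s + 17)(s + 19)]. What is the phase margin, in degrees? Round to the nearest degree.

89 deg

Gain crossover: |G(jω)| = 1 at ω ≈ 0.122 rad/s.
∠G(j0.122) = −90° − arctan(0.122/17) − arctan(0.122/19) ≈ -90.78°
PM = 180° + (-90.78°) = 89.22°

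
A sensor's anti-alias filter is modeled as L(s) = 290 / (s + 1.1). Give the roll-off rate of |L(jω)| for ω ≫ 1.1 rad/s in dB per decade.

-20 dB/decade

With 0 zeros and 1 pole, the high-frequency asymptotic slope is 20 × (0 − 1) = -20 dB/decade.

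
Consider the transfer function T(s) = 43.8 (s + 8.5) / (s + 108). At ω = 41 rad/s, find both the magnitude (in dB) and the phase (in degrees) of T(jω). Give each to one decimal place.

|j41 + 8.5| = √(41² + 8.5²) = 41.87
|j41 + 108| = √(41² + 108²) = 115.5
|T(j41)| = 43.8 × 41.87 / 115.5 = 15.876
20 log₁₀(15.876) = 24.01 dB
∠(j41 + 8.5) = arctan(41/8.5) = 78.29°
∠(j41 + 108) = arctan(41/108) = 20.79°
∠T(j41) = 78.29° − 20.79° = 57.50°

|T| = 24.0 dB, ∠T = 57.5°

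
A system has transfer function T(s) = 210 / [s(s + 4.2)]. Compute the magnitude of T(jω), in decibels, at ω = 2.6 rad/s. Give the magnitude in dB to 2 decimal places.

24.27 dB

|j2.6 + 4.2| = √(2.6² + 4.2²) = 4.94
|j2.6| = 2.6
|T(j2.6)| = 210 / (4.94 × 2.6) = 16.351
20 log₁₀(16.351) = 24.271 dB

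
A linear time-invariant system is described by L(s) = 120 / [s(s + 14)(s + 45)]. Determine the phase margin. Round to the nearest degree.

89 deg

Gain crossover: |L(jω)| = 1 at ω ≈ 0.19 rad/s.
∠L(j0.19) = −90° − arctan(0.19/14) − arctan(0.19/45) ≈ -91.02°
PM = 180° + (-91.02°) = 88.98°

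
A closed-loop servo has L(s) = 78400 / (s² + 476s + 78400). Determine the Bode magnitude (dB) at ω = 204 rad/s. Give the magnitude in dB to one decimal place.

|(j204)² + 476(j204) + 78400| = |36784 + j97104| = 1.038e+05
|L(j204)| = 78400 / 1.038e+05 = 0.75503
20 log₁₀(0.75503) = -2.44 dB

-2.4 dB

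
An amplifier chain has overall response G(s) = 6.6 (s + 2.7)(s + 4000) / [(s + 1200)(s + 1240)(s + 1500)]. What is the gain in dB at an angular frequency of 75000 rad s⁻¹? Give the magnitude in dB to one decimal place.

|j75000 + 2.7| = √(75000² + 2.7²) = 7.5e+04
|j75000 + 4000| = √(75000² + 4000²) = 7.511e+04
|j75000 + 1200| = √(75000² + 1200²) = 7.501e+04
|j75000 + 1240| = √(75000² + 1240²) = 7.501e+04
|j75000 + 1500| = √(75000² + 1500²) = 7.501e+04
|G(j75000)| = 6.6 × 7.5e+04 × 7.511e+04 / (7.501e+04 × 7.501e+04 × 7.501e+04) = 8.8084e-05
20 log₁₀(8.8084e-05) = -81.10 dB

-81.1 dB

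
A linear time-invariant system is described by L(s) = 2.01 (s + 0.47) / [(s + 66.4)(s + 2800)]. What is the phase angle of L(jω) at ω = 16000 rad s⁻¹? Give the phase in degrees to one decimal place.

∠(j16000 + 0.47) = arctan(16000/0.47) = 90.00°
∠(j16000 + 66.4) = arctan(16000/66.4) = 89.76°
∠(j16000 + 2800) = arctan(16000/2800) = 80.07°
∠L(j16000) = 90.00° − (89.76° + 80.07°) = -79.84°

-79.8°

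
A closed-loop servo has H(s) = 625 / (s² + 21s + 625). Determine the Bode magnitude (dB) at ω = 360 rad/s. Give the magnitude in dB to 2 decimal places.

|(j360)² + 21(j360) + 625| = |-1.2898e+05 + j7560| = 1.292e+05
|H(j360)| = 625 / 1.292e+05 = 0.0048376
20 log₁₀(0.0048376) = -46.307 dB

-46.31 dB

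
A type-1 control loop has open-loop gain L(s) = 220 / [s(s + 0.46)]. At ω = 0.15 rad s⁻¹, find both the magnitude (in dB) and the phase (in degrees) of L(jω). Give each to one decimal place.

|j0.15 + 0.46| = √(0.15² + 0.46²) = 0.4838
|j0.15| = 0.15
|L(j0.15)| = 220 / (0.4838 × 0.15) = 3031.3
20 log₁₀(3031.3) = 69.63 dB
∠(j0.15 + 0.46) = arctan(0.15/0.46) = 18.06°
∠(j0.15) = 90.00°
∠L(j0.15) = − (18.06° + 90.00°) = -108.06°

|L| = 69.6 dB, ∠L = -108.1°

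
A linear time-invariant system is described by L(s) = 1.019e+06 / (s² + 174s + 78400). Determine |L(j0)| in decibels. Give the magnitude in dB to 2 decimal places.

L(0) = 1.019e+06 / 78400 = 12.997
20 log₁₀(12.997) = 22.277 dB

22.28 dB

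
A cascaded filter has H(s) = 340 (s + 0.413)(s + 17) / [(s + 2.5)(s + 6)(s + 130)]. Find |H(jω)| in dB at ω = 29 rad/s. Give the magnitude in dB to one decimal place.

9.2 dB

|j29 + 0.413| = √(29² + 0.413²) = 29
|j29 + 17| = √(29² + 17²) = 33.62
|j29 + 2.5| = √(29² + 2.5²) = 29.11
|j29 + 6| = √(29² + 6²) = 29.61
|j29 + 130| = √(29² + 130²) = 133.2
|H(j29)| = 340 × 29 × 33.62 / (29.11 × 29.61 × 133.2) = 2.8871
20 log₁₀(2.8871) = 9.21 dB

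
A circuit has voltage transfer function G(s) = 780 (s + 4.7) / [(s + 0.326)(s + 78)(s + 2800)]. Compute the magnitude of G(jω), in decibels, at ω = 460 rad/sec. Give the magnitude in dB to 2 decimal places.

|j460 + 4.7| = √(460² + 4.7²) = 460
|j460 + 0.326| = √(460² + 0.326²) = 460
|j460 + 78| = √(460² + 78²) = 466.6
|j460 + 2800| = √(460² + 2800²) = 2838
|G(j460)| = 780 × 460 / (460 × 466.6 × 2838) = 0.0005892
20 log₁₀(0.0005892) = -64.595 dB

-64.59 dB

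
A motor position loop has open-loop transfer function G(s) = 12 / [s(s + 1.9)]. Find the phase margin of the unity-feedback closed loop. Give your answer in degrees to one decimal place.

30.6°

Gain crossover: |G(jω)| = 1 at ω ≈ 3.21 rad/s.
∠G(j3.21) = −90° − arctan(3.21/1.9) ≈ -149.41°
PM = 180° + (-149.41°) = 30.59°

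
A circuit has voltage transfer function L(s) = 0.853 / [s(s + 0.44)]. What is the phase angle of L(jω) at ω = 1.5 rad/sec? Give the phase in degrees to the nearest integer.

∠(j1.5 + 0.44) = arctan(1.5/0.44) = 73.65°
∠(j1.5) = 90.00°
∠L(j1.5) = − (73.65° + 90.00°) = -163.65°

-164°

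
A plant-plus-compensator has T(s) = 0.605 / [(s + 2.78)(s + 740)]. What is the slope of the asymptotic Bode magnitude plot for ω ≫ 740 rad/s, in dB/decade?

With 0 zeros and 2 poles, the high-frequency asymptotic slope is 20 × (0 − 2) = -40 dB/decade.

-40 dB/decade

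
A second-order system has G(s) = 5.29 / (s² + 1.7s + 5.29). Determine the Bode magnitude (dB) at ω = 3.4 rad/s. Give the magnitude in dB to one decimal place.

-4.1 dB

|(j3.4)² + 1.7(j3.4) + 5.29| = |-6.27 + j5.78| = 8.528
|G(j3.4)| = 5.29 / 8.528 = 0.62033
20 log₁₀(0.62033) = -4.15 dB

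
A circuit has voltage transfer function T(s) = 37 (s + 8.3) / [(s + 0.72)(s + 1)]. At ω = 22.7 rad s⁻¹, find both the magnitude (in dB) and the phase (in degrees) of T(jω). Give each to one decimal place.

|j22.7 + 8.3| = √(22.7² + 8.3²) = 24.17
|j22.7 + 0.72| = √(22.7² + 0.72²) = 22.71
|j22.7 + 1| = √(22.7² + 1²) = 22.72
|T(j22.7)| = 37 × 24.17 / (22.71 × 22.72) = 1.7329
20 log₁₀(1.7329) = 4.78 dB
∠(j22.7 + 8.3) = arctan(22.7/8.3) = 69.92°
∠(j22.7 + 0.72) = arctan(22.7/0.72) = 88.18°
∠(j22.7 + 1) = arctan(22.7/1) = 87.48°
∠T(j22.7) = 69.92° − (88.18° + 87.48°) = -105.75°

|T| = 4.8 dB, ∠T = -105.7°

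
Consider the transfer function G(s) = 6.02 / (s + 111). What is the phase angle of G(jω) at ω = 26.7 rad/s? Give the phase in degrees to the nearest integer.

-14 deg

∠(j26.7 + 111) = arctan(26.7/111) = 13.53°
∠G(j26.7) = −13.53° = -13.53°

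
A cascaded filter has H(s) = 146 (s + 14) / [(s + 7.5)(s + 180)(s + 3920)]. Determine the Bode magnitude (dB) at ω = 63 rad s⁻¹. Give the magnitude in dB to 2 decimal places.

|j63 + 14| = √(63² + 14²) = 64.54
|j63 + 7.5| = √(63² + 7.5²) = 63.44
|j63 + 180| = √(63² + 180²) = 190.7
|j63 + 3920| = √(63² + 3920²) = 3921
|H(j63)| = 146 × 64.54 / (63.44 × 190.7 × 3921) = 0.00019864
20 log₁₀(0.00019864) = -74.039 dB

-74.04 dB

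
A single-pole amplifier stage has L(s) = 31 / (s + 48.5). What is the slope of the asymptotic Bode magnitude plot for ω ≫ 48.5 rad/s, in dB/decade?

With 0 zeros and 1 pole, the high-frequency asymptotic slope is 20 × (0 − 1) = -20 dB/decade.

-20 dB/decade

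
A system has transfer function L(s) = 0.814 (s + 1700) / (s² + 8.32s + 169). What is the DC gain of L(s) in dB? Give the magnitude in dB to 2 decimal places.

L(0) = 0.814 × 1700 / 169 = 8.1882
20 log₁₀(8.1882) = 18.264 dB

18.26 dB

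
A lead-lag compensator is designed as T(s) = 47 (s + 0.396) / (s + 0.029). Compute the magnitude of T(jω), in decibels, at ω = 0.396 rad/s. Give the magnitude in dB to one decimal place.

|j0.396 + 0.396| = √(0.396² + 0.396²) = 0.56
|j0.396 + 0.029| = √(0.396² + 0.029²) = 0.3971
|T(j0.396)| = 47 × 0.56 / 0.3971 = 66.291
20 log₁₀(66.291) = 36.43 dB

36.4 dB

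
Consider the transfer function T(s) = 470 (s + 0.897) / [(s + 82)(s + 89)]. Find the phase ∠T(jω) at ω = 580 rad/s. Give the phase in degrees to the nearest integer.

∠(j580 + 0.897) = arctan(580/0.897) = 89.91°
∠(j580 + 82) = arctan(580/82) = 81.95°
∠(j580 + 89) = arctan(580/89) = 81.28°
∠T(j580) = 89.91° − (81.95° + 81.28°) = -73.32°

-73°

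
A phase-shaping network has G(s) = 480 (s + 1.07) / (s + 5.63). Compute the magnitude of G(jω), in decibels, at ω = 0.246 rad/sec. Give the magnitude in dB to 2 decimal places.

39.42 dB

|j0.246 + 1.07| = √(0.246² + 1.07²) = 1.098
|j0.246 + 5.63| = √(0.246² + 5.63²) = 5.635
|G(j0.246)| = 480 × 1.098 / 5.635 = 93.516
20 log₁₀(93.516) = 39.418 dB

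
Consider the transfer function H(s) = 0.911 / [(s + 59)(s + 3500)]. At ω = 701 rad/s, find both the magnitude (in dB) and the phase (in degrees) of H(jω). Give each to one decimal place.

|H| = -128.8 dB, ∠H = -96.5°

|j701 + 59| = √(701² + 59²) = 703.5
|j701 + 3500| = √(701² + 3500²) = 3570
|H(j701)| = 0.911 / (703.5 × 3570) = 3.6279e-07
20 log₁₀(3.6279e-07) = -128.81 dB
∠(j701 + 59) = arctan(701/59) = 85.19°
∠(j701 + 3500) = arctan(701/3500) = 11.33°
∠H(j701) = − (85.19° + 11.33°) = -96.51°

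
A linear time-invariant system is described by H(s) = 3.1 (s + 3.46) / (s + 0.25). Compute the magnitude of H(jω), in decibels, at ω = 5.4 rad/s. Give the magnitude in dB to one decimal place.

11.3 dB

|j5.4 + 3.46| = √(5.4² + 3.46²) = 6.413
|j5.4 + 0.25| = √(5.4² + 0.25²) = 5.406
|H(j5.4)| = 3.1 × 6.413 / 5.406 = 3.6778
20 log₁₀(3.6778) = 11.31 dB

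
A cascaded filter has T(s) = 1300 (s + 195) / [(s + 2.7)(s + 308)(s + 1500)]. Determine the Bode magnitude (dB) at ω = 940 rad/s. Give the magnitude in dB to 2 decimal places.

-62.40 dB

|j940 + 195| = √(940² + 195²) = 960
|j940 + 2.7| = √(940² + 2.7²) = 940
|j940 + 308| = √(940² + 308²) = 989.2
|j940 + 1500| = √(940² + 1500²) = 1770
|T(j940)| = 1300 × 960 / (940 × 989.2 × 1770) = 0.00075822
20 log₁₀(0.00075822) = -62.404 dB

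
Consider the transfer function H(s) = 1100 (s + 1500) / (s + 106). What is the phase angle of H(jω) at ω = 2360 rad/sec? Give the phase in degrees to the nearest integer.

-30°

∠(j2360 + 1500) = arctan(2360/1500) = 57.56°
∠(j2360 + 106) = arctan(2360/106) = 87.43°
∠H(j2360) = 57.56° − 87.43° = -29.87°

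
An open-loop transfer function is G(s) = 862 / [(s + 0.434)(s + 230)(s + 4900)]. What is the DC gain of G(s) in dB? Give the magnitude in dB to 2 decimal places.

-55.08 dB

G(0) = 862 / (0.434 × 230 × 4900) = 0.0017624
20 log₁₀(0.0017624) = -55.078 dB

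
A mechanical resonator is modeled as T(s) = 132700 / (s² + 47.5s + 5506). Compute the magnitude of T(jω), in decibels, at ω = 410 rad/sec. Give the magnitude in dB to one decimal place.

|(j410)² + 47.5(j410) + 5506| = |-1.6259e+05 + j19475| = 1.638e+05
|T(j410)| = 132700 / 1.638e+05 = 0.81035
20 log₁₀(0.81035) = -1.83 dB

-1.8 dB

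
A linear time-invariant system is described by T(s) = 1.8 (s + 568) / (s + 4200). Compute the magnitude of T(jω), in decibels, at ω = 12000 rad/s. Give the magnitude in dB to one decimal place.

|j12000 + 568| = √(12000² + 568²) = 1.201e+04
|j12000 + 4200| = √(12000² + 4200²) = 1.271e+04
|T(j12000)| = 1.8 × 1.201e+04 / 1.271e+04 = 1.7008
20 log₁₀(1.7008) = 4.61 dB

4.6 dB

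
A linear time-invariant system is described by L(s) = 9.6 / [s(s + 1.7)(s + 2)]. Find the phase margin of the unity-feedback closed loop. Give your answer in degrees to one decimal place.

Gain crossover: |L(jω)| = 1 at ω ≈ 1.6 rad/s.
∠L(j1.6) = −90° − arctan(1.6/1.7) − arctan(1.6/2) ≈ -172.03°
PM = 180° + (-172.03°) = 7.97°

8.0 deg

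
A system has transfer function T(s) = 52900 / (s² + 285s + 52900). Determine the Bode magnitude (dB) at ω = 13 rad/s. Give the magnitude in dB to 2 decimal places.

0.01 dB

|(j13)² + 285(j13) + 52900| = |52731 + j3705| = 5.286e+04
|T(j13)| = 52900 / 5.286e+04 = 1.0007
20 log₁₀(1.0007) = 0.006 dB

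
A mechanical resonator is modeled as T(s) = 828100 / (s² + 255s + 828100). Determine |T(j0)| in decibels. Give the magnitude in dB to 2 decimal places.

T(0) = 828100 / 828100 = 1
20 log₁₀(1) = 0.000 dB

0.00 dB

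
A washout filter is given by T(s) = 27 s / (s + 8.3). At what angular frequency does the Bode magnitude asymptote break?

8.3 rad/sec

The single real pole at s = −8.3 gives a corner at ω = 8.3 rad/sec.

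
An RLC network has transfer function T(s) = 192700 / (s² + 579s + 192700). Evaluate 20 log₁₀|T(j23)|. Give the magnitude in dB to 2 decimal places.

0.00 dB

|(j23)² + 579(j23) + 192700| = |1.9217e+05 + j13317| = 1.926e+05
|T(j23)| = 192700 / 1.926e+05 = 1.0004
20 log₁₀(1.0004) = 0.003 dB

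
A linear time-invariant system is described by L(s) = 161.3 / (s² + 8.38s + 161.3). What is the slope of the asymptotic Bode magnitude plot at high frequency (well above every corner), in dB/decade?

-40 dB/decade

With 0 zeros and 2 poles, the high-frequency asymptotic slope is 20 × (0 − 2) = -40 dB/decade.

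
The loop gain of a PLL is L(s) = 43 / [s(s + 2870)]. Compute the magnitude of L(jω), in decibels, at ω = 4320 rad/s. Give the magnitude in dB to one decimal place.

-114.3 dB

|j4320 + 2870| = √(4320² + 2870²) = 5186
|j4320| = 4320
|L(j4320)| = 43 / (5186 × 4320) = 1.9192e-06
20 log₁₀(1.9192e-06) = -114.34 dB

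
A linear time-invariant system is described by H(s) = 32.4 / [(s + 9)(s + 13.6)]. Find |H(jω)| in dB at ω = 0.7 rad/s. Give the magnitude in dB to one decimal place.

-11.6 dB

|j0.7 + 9| = √(0.7² + 9²) = 9.027
|j0.7 + 13.6| = √(0.7² + 13.6²) = 13.62
|H(j0.7)| = 32.4 / (9.027 × 13.62) = 0.26356
20 log₁₀(0.26356) = -11.58 dB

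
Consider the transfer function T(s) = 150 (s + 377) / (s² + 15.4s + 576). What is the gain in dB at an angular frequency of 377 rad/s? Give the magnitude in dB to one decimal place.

|j377 + 377| = √(377² + 377²) = 533.2
|(j377)² + 15.4(j377) + 576| = |-1.4155e+05 + j5805.8| = 1.417e+05
|T(j377)| = 150 × 533.2 / 1.417e+05 = 0.5645
20 log₁₀(0.5645) = -4.97 dB

-5.0 dB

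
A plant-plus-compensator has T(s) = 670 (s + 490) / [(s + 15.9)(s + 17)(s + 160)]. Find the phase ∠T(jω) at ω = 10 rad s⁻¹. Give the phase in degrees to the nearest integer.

-65 deg

∠(j10 + 490) = arctan(10/490) = 1.17°
∠(j10 + 15.9) = arctan(10/15.9) = 32.17°
∠(j10 + 17) = arctan(10/17) = 30.47°
∠(j10 + 160) = arctan(10/160) = 3.58°
∠T(j10) = 1.17° − (32.17° + 30.47° + 3.58°) = -65.04°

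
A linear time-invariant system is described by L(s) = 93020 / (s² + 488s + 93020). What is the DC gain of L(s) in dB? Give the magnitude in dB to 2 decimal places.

0.00 dB

L(0) = 93020 / 93020 = 1
20 log₁₀(1) = 0.000 dB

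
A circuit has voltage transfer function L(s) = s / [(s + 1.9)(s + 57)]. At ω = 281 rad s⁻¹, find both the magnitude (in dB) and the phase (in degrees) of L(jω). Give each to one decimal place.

|L| = -49.1 dB, ∠L = -78.1°

|j281| = 281
|j281 + 1.9| = √(281² + 1.9²) = 281
|j281 + 57| = √(281² + 57²) = 286.7
|L(j281)| = 1 × 281 / (281 × 286.7) = 0.0034876
20 log₁₀(0.0034876) = -49.15 dB
∠(j281) = 90.00°
∠(j281 + 1.9) = arctan(281/1.9) = 89.61°
∠(j281 + 57) = arctan(281/57) = 78.53°
∠L(j281) = 90.00° − (89.61° + 78.53°) = -78.15°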